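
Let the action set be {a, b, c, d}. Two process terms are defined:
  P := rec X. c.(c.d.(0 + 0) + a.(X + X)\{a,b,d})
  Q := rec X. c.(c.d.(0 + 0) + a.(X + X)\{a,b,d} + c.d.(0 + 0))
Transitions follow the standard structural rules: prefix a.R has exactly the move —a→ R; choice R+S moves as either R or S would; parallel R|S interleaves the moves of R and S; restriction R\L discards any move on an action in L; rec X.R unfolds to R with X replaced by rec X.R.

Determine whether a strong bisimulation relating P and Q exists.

P's transition system — 7 states:
  u0 = rec X. c.(c.d.(0 + 0) + a.(X + X)\{a,b,d}) :: -c-> u1
  u1 = c.d.(0 + 0) + a.((rec X. c.(c.d.(0 + 0) + a.(X + X)\{a,b,d})) + (rec X. c.(c.d.(0 + 0) + a.(X + X)\{a,b,d})))\{a,b,d} :: -a-> u2, -c-> u3
  u2 = ((rec X. c.(c.d.(0 + 0) + a.(X + X)\{a,b,d})) + (rec X. c.(c.d.(0 + 0) + a.(X + X)\{a,b,d})))\{a,b,d} :: -c-> u4
  u3 = d.(0 + 0) :: -d-> u5
  u4 = (c.d.(0 + 0) + a.((rec X. c.(c.d.(0 + 0) + a.(X + X)\{a,b,d})) + (rec X. c.(c.d.(0 + 0) + a.(X + X)\{a,b,d})))\{a,b,d})\{a,b,d} :: -c-> u6
  u5 = 0 + 0 :: (no moves)
  u6 = (d.(0 + 0))\{a,b,d} :: (no moves)
Q's transition system — 7 states:
  v0 = rec X. c.(c.d.(0 + 0) + a.(X + X)\{a,b,d} + c.d.(0 + 0)) :: -c-> v1
  v1 = c.d.(0 + 0) + a.((rec X. c.(c.d.(0 + 0) + a.(X + X)\{a,b,d} + c.d.(0 + 0))) + (rec X. c.(c.d.(0 + 0) + a.(X + X)\{a,b,d} + c.d.(0 + 0))))\{a,b,d} + c.d.(0 + 0) :: -a-> v2, -c-> v3
  v2 = ((rec X. c.(c.d.(0 + 0) + a.(X + X)\{a,b,d} + c.d.(0 + 0))) + (rec X. c.(c.d.(0 + 0) + a.(X + X)\{a,b,d} + c.d.(0 + 0))))\{a,b,d} :: -c-> v4
  v3 = d.(0 + 0) :: -d-> v5
  v4 = (c.d.(0 + 0) + a.((rec X. c.(c.d.(0 + 0) + a.(X + X)\{a,b,d} + c.d.(0 + 0))) + (rec X. c.(c.d.(0 + 0) + a.(X + X)\{a,b,d} + c.d.(0 + 0))))\{a,b,d} + c.d.(0 + 0))\{a,b,d} :: -c-> v6
  v5 = 0 + 0 :: (no moves)
  v6 = (d.(0 + 0))\{a,b,d} :: (no moves)
Bisimilarity quotient blocks:
  B0 = {u0, v0}
  B1 = {u1, v1}
  B2 = {u3, v3}
  B3 = {u5, u6, v5, v6}
  B4 = {u2, v2}
  B5 = {u4, v4}
u0 ∈ B0, v0 ∈ B0 → same block

bisimilar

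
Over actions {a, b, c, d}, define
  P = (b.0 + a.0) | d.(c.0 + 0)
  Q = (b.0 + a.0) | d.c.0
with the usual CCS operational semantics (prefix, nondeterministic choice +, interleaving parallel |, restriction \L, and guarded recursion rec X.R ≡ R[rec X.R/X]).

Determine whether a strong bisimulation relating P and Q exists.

YES

Reachable graph of P (6 states):
  p0 = (b.0 + a.0) | d.(c.0 + 0) → =a=> p1, =b=> p1, =d=> p2
  p1 = 0 | d.(c.0 + 0) → =d=> p3
  p2 = (b.0 + a.0) | (c.0 + 0) → =a=> p3, =b=> p3, =c=> p4
  p3 = 0 | (c.0 + 0) → =c=> p5
  p4 = (b.0 + a.0) | 0 → =a=> p5, =b=> p5
  p5 = 0 | 0 → stopped
Reachable graph of Q (6 states):
  q0 = (b.0 + a.0) | d.c.0 → =a=> q1, =b=> q1, =d=> q2
  q1 = 0 | d.c.0 → =d=> q3
  q2 = (b.0 + a.0) | c.0 → =a=> q3, =b=> q3, =c=> q4
  q3 = 0 | c.0 → =c=> q5
  q4 = (b.0 + a.0) | 0 → =a=> q5, =b=> q5
  q5 = 0 | 0 → stopped
Bisimilarity quotient blocks:
  B0 = {p0, q0}
  B1 = {p2, q2}
  B2 = {p3, q3}
  B3 = {p5, q5}
  B4 = {p4, q4}
  B5 = {p1, q1}
p0 ∈ B0, q0 ∈ B0 → same block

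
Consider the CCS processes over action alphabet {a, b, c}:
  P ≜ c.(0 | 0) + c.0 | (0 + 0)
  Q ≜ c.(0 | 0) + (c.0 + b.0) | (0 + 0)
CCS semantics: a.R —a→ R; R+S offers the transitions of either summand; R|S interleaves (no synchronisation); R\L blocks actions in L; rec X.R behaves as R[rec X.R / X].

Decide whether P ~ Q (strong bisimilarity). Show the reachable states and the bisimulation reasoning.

P's transition system — 3 states:
  s0 = c.(0 | 0) + c.0 | (0 + 0) → -c-> s1, -c-> s2
  s1 = 0 | (0 + 0) → ·
  s2 = 0 | 0 → ·
Q's transition system — 3 states:
  t0 = c.(0 | 0) + (c.0 + b.0) | (0 + 0) → -b-> t1, -c-> t1, -c-> t2
  t1 = 0 | (0 + 0) → ·
  t2 = 0 | 0 → ·
Bisimilarity quotient blocks:
  B0 = {s0}
  B1 = {s1, s2, t1, t2}
  B2 = {t0}
s0 ∈ B0, t0 ∈ B2 → different blocks

not bisimilar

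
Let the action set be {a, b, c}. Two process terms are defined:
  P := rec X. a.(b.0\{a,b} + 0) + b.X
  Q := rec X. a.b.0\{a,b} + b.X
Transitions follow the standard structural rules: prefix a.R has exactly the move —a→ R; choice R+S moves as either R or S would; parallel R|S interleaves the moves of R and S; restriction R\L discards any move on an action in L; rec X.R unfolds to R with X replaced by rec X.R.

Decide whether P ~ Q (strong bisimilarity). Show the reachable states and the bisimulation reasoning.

bisimilar

P's transition system — 3 states:
  s0 = rec X. a.(b.0\{a,b} + 0) + b.X :: -a-> s1, -b-> s0
  s1 = b.0\{a,b} + 0 :: -b-> s2
  s2 = 0\{a,b} :: deadlocked
Q's transition system — 3 states:
  t0 = rec X. a.b.0\{a,b} + b.X :: -a-> t1, -b-> t0
  t1 = b.0\{a,b} :: -b-> t2
  t2 = 0\{a,b} :: deadlocked
Partition-refinement fixed point:
  B0 = {s0, t0}
  B1 = {s1, t1}
  B2 = {s2, t2}
s0 ∈ B0, t0 ∈ B0 → same block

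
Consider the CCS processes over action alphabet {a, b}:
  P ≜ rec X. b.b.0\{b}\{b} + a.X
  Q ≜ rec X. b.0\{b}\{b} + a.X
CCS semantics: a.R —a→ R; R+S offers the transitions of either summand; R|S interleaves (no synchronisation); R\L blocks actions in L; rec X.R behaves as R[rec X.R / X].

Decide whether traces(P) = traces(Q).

LTS(P): 3 reachable states
  m0 = rec X. b.b.0\{b}\{b} + a.X has moves -a-> m0, -b-> m1
  m1 = b.0\{b}\{b} has moves -b-> m2
  m2 = 0\{b}\{b} has moves ·
LTS(Q): 2 reachable states
  n0 = rec X. b.0\{b}\{b} + a.X has moves -a-> n0, -b-> n1
  n1 = 0\{b}\{b} has moves ·
Executing bb from P (initial set {m0}):
  after b @ step 1: {m1}
  after b @ step 2: {m2}
  — P admits the full trace.
Executing bb from Q (initial set {n0}):
  after b @ step 1: {n1}
  after b @ step 2: ∅ (Q stuck)

trace-distinct — witness ⟨bb⟩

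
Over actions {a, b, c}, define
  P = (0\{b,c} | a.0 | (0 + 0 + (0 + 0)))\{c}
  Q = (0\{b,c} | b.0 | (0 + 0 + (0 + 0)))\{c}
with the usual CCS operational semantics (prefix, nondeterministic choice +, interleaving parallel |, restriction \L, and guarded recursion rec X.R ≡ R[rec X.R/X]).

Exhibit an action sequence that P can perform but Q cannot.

LTS(P): 2 reachable states
  p0 = (0\{b,c} | a.0 | (0 + 0 + (0 + 0)))\{c} | -a-> p1
  p1 = (0\{b,c} | 0 | (0 + 0 + (0 + 0)))\{c} | ∅
LTS(Q): 2 reachable states
  q0 = (0\{b,c} | b.0 | (0 + 0 + (0 + 0)))\{c} | -b-> q1
  q1 = (0\{b,c} | 0 | (0 + 0 + (0 + 0)))\{c} | ∅
Executing a from P (initial set {p0}):
  step 1 (a): {p1}
  ✓ P
Executing a from Q (initial set {q0}):
  step 1 (a): ∅ (Q stuck)

a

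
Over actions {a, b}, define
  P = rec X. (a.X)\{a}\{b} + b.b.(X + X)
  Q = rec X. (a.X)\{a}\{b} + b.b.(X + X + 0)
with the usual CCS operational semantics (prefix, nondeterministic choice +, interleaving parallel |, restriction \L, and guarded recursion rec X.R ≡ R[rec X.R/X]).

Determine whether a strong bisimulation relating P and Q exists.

Reachable graph of P (3 states):
  m0 = rec X. (a.X)\{a}\{b} + b.b.(X + X) ⊢ —b→ m1
  m1 = b.((rec X. (a.X)\{a}\{b} + b.b.(X + X)) + (rec X. (a.X)\{a}\{b} + b.b.(X + X))) ⊢ —b→ m2
  m2 = (rec X. (a.X)\{a}\{b} + b.b.(X + X)) + (rec X. (a.X)\{a}\{b} + b.b.(X + X)) ⊢ —b→ m1
Reachable graph of Q (3 states):
  n0 = rec X. (a.X)\{a}\{b} + b.b.(X + X + 0) ⊢ —b→ n1
  n1 = b.((rec X. (a.X)\{a}\{b} + b.b.(X + X + 0)) + (rec X. (a.X)\{a}\{b} + b.b.(X + X + 0)) + 0) ⊢ —b→ n2
  n2 = (rec X. (a.X)\{a}\{b} + b.b.(X + X + 0)) + (rec X. (a.X)\{a}\{b} + b.b.(X + X + 0)) + 0 ⊢ —b→ n1
Partition-refinement fixed point:
  B0 = {m0, m1, m2, n0, n1, n2}
m0 ∈ B0, n0 ∈ B0 → same block

P ~ Q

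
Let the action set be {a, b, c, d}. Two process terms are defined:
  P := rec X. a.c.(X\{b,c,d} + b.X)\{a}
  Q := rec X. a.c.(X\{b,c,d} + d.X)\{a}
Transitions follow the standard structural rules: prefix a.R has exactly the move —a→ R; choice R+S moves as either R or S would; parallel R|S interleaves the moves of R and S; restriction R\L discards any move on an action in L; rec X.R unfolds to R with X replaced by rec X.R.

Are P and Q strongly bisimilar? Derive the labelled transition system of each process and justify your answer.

LTS(P): 4 reachable states
  s0 = rec X. a.c.(X\{b,c,d} + b.X)\{a} → —a→ s1
  s1 = c.((rec X. a.c.(X\{b,c,d} + b.X)\{a})\{b,c,d} + b.(rec X. a.c.(X\{b,c,d} + b.X)\{a}))\{a} → —c→ s2
  s2 = ((rec X. a.c.(X\{b,c,d} + b.X)\{a})\{b,c,d} + b.(rec X. a.c.(X\{b,c,d} + b.X)\{a}))\{a} → —b→ s3
  s3 = (rec X. a.c.(X\{b,c,d} + b.X)\{a})\{a} → deadlocked
LTS(Q): 4 reachable states
  t0 = rec X. a.c.(X\{b,c,d} + d.X)\{a} → —a→ t1
  t1 = c.((rec X. a.c.(X\{b,c,d} + d.X)\{a})\{b,c,d} + d.(rec X. a.c.(X\{b,c,d} + d.X)\{a}))\{a} → —c→ t2
  t2 = ((rec X. a.c.(X\{b,c,d} + d.X)\{a})\{b,c,d} + d.(rec X. a.c.(X\{b,c,d} + d.X)\{a}))\{a} → —d→ t3
  t3 = (rec X. a.c.(X\{b,c,d} + d.X)\{a})\{a} → deadlocked
Bisimilarity quotient blocks:
  B0 = {s0}
  B1 = {s1}
  B2 = {s2}
  B3 = {s3, t3}
  B4 = {t0}
  B5 = {t1}
  B6 = {t2}
s0 ∈ B0, t0 ∈ B4 → different blocks

NO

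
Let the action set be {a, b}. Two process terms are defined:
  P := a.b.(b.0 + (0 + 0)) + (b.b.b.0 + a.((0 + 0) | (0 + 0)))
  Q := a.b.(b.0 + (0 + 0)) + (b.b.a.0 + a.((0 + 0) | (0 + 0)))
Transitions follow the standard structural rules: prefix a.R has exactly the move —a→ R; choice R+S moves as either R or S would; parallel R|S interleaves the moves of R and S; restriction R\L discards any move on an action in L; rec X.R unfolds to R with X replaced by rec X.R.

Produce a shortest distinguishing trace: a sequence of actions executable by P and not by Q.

Reachable graph of P (7 states):
  s0 = a.b.(b.0 + (0 + 0)) + (b.b.b.0 + a.((0 + 0) | (0 + 0))) :: -a-> s1, -a-> s2, -b-> s3
  s1 = (0 + 0) | (0 + 0) :: ∅
  s2 = b.(b.0 + (0 + 0)) :: -b-> s4
  s3 = b.b.0 :: -b-> s5
  s4 = b.0 + (0 + 0) :: -b-> s6
  s5 = b.0 :: -b-> s6
  s6 = 0 :: ∅
Reachable graph of Q (7 states):
  t0 = a.b.(b.0 + (0 + 0)) + (b.b.a.0 + a.((0 + 0) | (0 + 0))) :: -a-> t1, -a-> t2, -b-> t3
  t1 = (0 + 0) | (0 + 0) :: ∅
  t2 = b.(b.0 + (0 + 0)) :: -b-> t4
  t3 = b.a.0 :: -b-> t5
  t4 = b.0 + (0 + 0) :: -b-> t6
  t5 = a.0 :: -a-> t6
  t6 = 0 :: ∅
Executing bbb from P (initial set {s0}):
  after b @ step 1: {s3}
  after b @ step 2: {s5}
  after b @ step 3: {s6}
  — P admits the full trace.
Executing bbb from Q (initial set {t0}):
  after b @ step 1: {t3}
  after b @ step 2: {t5}
  after b @ step 3: ∅  — Q cannot continue

bbb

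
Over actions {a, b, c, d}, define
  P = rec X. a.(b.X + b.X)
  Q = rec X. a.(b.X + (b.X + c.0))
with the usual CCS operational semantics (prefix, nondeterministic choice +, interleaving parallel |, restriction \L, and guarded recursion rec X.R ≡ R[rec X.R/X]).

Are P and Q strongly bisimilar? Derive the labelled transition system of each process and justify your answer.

not bisimilar

Reachable graph of P (2 states):
  p0 = rec X. a.(b.X + b.X) :: —a→ p1
  p1 = b.(rec X. a.(b.X + b.X)) + b.(rec X. a.(b.X + b.X)) :: —b→ p0
Reachable graph of Q (3 states):
  q0 = rec X. a.(b.X + (b.X + c.0)) :: —a→ q1
  q1 = b.(rec X. a.(b.X + (b.X + c.0))) + (b.(rec X. a.(b.X + (b.X + c.0))) + c.0) :: —b→ q0, —c→ q2
  q2 = 0 :: (no moves)
Partition-refinement fixed point:
  B0 = {p0}
  B1 = {p1}
  B2 = {q0}
  B3 = {q1}
  B4 = {q2}
p0 ∈ B0, q0 ∈ B2 → different blocks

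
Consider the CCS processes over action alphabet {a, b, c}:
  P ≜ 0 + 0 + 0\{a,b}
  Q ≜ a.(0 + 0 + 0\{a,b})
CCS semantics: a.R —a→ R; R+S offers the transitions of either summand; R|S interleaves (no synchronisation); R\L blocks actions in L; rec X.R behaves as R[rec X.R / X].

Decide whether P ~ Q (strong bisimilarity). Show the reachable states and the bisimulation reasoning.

LTS(P): 1 reachable states
  m0 = 0 + 0 + 0\{a,b} → deadlocked
LTS(Q): 2 reachable states
  n0 = a.(0 + 0 + 0\{a,b}) → --a--▸ n1
  n1 = 0 + 0 + 0\{a,b} → deadlocked
Coarsest stable partition (strong bisimilarity classes):
  B0 = {m0, n1}
  B1 = {n0}
m0 ∈ B0, n0 ∈ B1 → different blocks

P ≁ Q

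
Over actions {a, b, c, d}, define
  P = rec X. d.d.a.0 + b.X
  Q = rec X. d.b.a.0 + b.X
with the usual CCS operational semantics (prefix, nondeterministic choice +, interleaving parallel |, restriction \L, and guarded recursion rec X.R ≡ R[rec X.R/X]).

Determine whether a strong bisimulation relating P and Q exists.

LTS(P): 4 reachable states
  s0 = rec X. d.d.a.0 + b.X → —b→ s0, —d→ s1
  s1 = d.a.0 → —d→ s2
  s2 = a.0 → —a→ s3
  s3 = 0 → ·
LTS(Q): 4 reachable states
  t0 = rec X. d.b.a.0 + b.X → —b→ t0, —d→ t1
  t1 = b.a.0 → —b→ t2
  t2 = a.0 → —a→ t3
  t3 = 0 → ·
Bisimilarity quotient blocks:
  B0 = {s0}
  B1 = {s1}
  B2 = {s2, t2}
  B3 = {s3, t3}
  B4 = {t0}
  B5 = {t1}
s0 ∈ B0, t0 ∈ B4 → different blocks

not bisimilar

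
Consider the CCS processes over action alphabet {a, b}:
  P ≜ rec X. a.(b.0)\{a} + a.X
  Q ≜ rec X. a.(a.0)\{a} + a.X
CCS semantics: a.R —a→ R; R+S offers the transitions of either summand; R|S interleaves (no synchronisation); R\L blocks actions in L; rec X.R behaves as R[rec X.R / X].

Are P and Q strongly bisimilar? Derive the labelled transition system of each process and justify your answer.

NO

LTS(P): 3 reachable states
  m0 = rec X. a.(b.0)\{a} + a.X → --a--▸ m0, --a--▸ m1
  m1 = (b.0)\{a} → --b--▸ m2
  m2 = 0\{a} → (no moves)
LTS(Q): 2 reachable states
  n0 = rec X. a.(a.0)\{a} + a.X → --a--▸ n0, --a--▸ n1
  n1 = (a.0)\{a} → (no moves)
Bisimilarity quotient blocks:
  B0 = {m0}
  B1 = {m1}
  B2 = {m2, n1}
  B3 = {n0}
m0 ∈ B0, n0 ∈ B3 → different blocks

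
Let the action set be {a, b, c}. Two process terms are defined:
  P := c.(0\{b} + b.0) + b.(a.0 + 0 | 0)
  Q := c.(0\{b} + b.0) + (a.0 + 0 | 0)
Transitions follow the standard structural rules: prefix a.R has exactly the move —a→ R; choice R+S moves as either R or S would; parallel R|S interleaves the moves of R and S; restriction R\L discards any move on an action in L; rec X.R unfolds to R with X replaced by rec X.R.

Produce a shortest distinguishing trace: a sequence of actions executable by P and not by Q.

P's transition system — 4 states:
  u0 = c.(0\{b} + b.0) + b.(a.0 + 0 | 0) | =b=> u1, =c=> u2
  u1 = a.0 + 0 | 0 | =a=> u3
  u2 = 0\{b} + b.0 | =b=> u3
  u3 = 0 | stopped
Q's transition system — 3 states:
  v0 = c.(0\{b} + b.0) + (a.0 + 0 | 0) | =a=> v1, =c=> v2
  v1 = 0 | stopped
  v2 = 0\{b} + b.0 | =b=> v1
Trace ⟨b⟩ through P, begin at {u0}:
  after b @ step 1: {u1}
  ✓ P
Trace ⟨b⟩ through Q, begin at {v0}:
  after b @ step 1: ∅ (Q stuck)

b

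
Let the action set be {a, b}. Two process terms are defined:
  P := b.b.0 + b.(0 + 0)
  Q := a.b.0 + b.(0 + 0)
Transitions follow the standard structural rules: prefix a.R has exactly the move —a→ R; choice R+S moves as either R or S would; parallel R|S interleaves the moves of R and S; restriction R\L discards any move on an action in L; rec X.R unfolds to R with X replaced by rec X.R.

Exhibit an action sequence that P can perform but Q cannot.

P's transition system — 4 states:
  p0 = b.b.0 + b.(0 + 0) → -b-> p1, -b-> p2
  p1 = 0 + 0 → ·
  p2 = b.0 → -b-> p3
  p3 = 0 → ·
Q's transition system — 4 states:
  q0 = a.b.0 + b.(0 + 0) → -a-> q1, -b-> q2
  q1 = b.0 → -b-> q3
  q2 = 0 + 0 → ·
  q3 = 0 → ·
Run σ = ⟨bb⟩ on P: start {p0}
  after b @ step 1: {p1, p2}
  after b @ step 2: {p3}
  P completes σ.
Run σ = ⟨bb⟩ on Q: start {q0}
  after b @ step 1: {q2}
  after b @ step 2: ∅ (Q stuck)

bb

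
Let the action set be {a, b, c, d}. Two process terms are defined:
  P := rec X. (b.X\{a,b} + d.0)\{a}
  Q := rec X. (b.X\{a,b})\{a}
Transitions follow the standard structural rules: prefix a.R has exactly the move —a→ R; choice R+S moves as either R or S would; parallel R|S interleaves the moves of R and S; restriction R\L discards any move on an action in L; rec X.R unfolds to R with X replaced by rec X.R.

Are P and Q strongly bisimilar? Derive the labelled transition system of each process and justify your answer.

Reachable graph of P (4 states):
  m0 = rec X. (b.X\{a,b} + d.0)\{a} ⊢ —b→ m1, —d→ m2
  m1 = (rec X. (b.X\{a,b} + d.0)\{a})\{a,b}\{a} ⊢ —d→ m3
  m2 = 0\{a} ⊢ (no moves)
  m3 = 0\{a}\{a,b}\{a} ⊢ (no moves)
Reachable graph of Q (2 states):
  n0 = rec X. (b.X\{a,b})\{a} ⊢ —b→ n1
  n1 = (rec X. (b.X\{a,b})\{a})\{a,b}\{a} ⊢ (no moves)
Coarsest stable partition (strong bisimilarity classes):
  B0 = {m0}
  B1 = {m1}
  B2 = {m2, m3, n1}
  B3 = {n0}
m0 ∈ B0, n0 ∈ B3 → different blocks

P ≁ Q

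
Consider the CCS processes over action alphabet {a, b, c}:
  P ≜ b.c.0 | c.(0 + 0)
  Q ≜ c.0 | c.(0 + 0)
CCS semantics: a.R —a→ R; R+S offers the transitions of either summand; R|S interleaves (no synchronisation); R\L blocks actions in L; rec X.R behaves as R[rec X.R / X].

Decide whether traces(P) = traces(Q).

Reachable graph of P (6 states):
  s0 = b.c.0 | c.(0 + 0) | ··b··> s1, ··c··> s2
  s1 = c.0 | c.(0 + 0) | ··c··> s3, ··c··> s4
  s2 = b.c.0 | (0 + 0) | ··b··> s4
  s3 = 0 | c.(0 + 0) | ··c··> s5
  s4 = c.0 | (0 + 0) | ··c··> s5
  s5 = 0 | (0 + 0) | (no moves)
Reachable graph of Q (4 states):
  t0 = c.0 | c.(0 + 0) | ··c··> t1, ··c··> t2
  t1 = 0 | c.(0 + 0) | ··c··> t3
  t2 = c.0 | (0 + 0) | ··c··> t3
  t3 = 0 | (0 + 0) | (no moves)
Trace ⟨b⟩ through P, begin at {s0}:
  step 1 (b): {s1}
  — P admits the full trace.
Trace ⟨b⟩ through Q, begin at {t0}:
  step 1 (b): ∅ (Q stuck)

trace-distinct — witness ⟨b⟩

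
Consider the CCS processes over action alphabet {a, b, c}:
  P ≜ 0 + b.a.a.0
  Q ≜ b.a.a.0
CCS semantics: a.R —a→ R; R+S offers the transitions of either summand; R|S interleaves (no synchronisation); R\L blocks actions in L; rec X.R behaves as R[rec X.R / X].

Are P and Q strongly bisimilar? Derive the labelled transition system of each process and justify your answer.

P ~ Q

LTS(P): 4 reachable states
  s0 = 0 + b.a.a.0 | =b=> s1
  s1 = a.a.0 | =a=> s2
  s2 = a.0 | =a=> s3
  s3 = 0 | deadlocked
LTS(Q): 4 reachable states
  t0 = b.a.a.0 | =b=> t1
  t1 = a.a.0 | =a=> t2
  t2 = a.0 | =a=> t3
  t3 = 0 | deadlocked
Bisimilarity quotient blocks:
  B0 = {s0, t0}
  B1 = {s1, t1}
  B2 = {s2, t2}
  B3 = {s3, t3}
s0 ∈ B0, t0 ∈ B0 → same block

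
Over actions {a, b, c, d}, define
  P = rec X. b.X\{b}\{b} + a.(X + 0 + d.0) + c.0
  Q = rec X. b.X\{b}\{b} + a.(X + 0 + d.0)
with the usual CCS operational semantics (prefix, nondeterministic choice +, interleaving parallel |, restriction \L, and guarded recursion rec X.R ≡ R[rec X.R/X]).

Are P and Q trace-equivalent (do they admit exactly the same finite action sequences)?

trace-distinct — witness ⟨c⟩

Reachable graph of P (6 states):
  s0 = rec X. b.X\{b}\{b} + a.(X + 0 + d.0) + c.0 → -a-> s1, -b-> s2, -c-> s3
  s1 = (rec X. b.X\{b}\{b} + a.(X + 0 + d.0) + c.0) + 0 + d.0 → -a-> s1, -b-> s2, -c-> s3, -d-> s3
  s2 = (rec X. b.X\{b}\{b} + a.(X + 0 + d.0) + c.0)\{b}\{b} → -a-> s4, -c-> s5
  s3 = 0 → stopped
  s4 = ((rec X. b.X\{b}\{b} + a.(X + 0 + d.0) + c.0) + 0 + d.0)\{b}\{b} → -a-> s4, -c-> s5, -d-> s5
  s5 = 0\{b}\{b} → stopped
Reachable graph of Q (6 states):
  t0 = rec X. b.X\{b}\{b} + a.(X + 0 + d.0) → -a-> t1, -b-> t2
  t1 = (rec X. b.X\{b}\{b} + a.(X + 0 + d.0)) + 0 + d.0 → -a-> t1, -b-> t2, -d-> t3
  t2 = (rec X. b.X\{b}\{b} + a.(X + 0 + d.0))\{b}\{b} → -a-> t4
  t3 = 0 → stopped
  t4 = ((rec X. b.X\{b}\{b} + a.(X + 0 + d.0)) + 0 + d.0)\{b}\{b} → -a-> t4, -d-> t5
  t5 = 0\{b}\{b} → stopped
Run σ = ⟨c⟩ on P: start {s0}
  step 1 (c): {s3}
  P completes σ.
Run σ = ⟨c⟩ on Q: start {t0}
  step 1 (c): ∅  — Q cannot continue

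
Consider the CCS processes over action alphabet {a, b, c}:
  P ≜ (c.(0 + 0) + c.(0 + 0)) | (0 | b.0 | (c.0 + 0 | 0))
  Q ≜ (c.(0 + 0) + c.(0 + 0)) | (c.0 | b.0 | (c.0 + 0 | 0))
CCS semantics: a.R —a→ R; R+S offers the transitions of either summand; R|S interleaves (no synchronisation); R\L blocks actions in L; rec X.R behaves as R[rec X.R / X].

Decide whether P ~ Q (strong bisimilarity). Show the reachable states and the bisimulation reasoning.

Reachable graph of P (8 states):
  p0 = (c.(0 + 0) + c.(0 + 0)) | (0 | b.0 | (c.0 + 0 | 0)) :: -b-> p1, -c-> p2, -c-> p3
  p1 = (c.(0 + 0) + c.(0 + 0)) | (0 | 0 | (c.0 + 0 | 0)) :: -c-> p4, -c-> p5
  p2 = (0 + 0) | (0 | b.0 | (c.0 + 0 | 0)) :: -b-> p4, -c-> p6
  p3 = (c.(0 + 0) + c.(0 + 0)) | (0 | b.0 | 0) :: -b-> p5, -c-> p6
  p4 = (0 + 0) | (0 | 0 | (c.0 + 0 | 0)) :: -c-> p7
  p5 = (c.(0 + 0) + c.(0 + 0)) | (0 | 0 | 0) :: -c-> p7
  p6 = (0 + 0) | (0 | b.0 | 0) :: -b-> p7
  p7 = (0 + 0) | (0 | 0 | 0) :: stopped
Reachable graph of Q (16 states):
  q0 = (c.(0 + 0) + c.(0 + 0)) | (c.0 | b.0 | (c.0 + 0 | 0)) :: -b-> q1, -c-> q2, -c-> q3, -c-> q4
  q1 = (c.(0 + 0) + c.(0 + 0)) | (c.0 | 0 | (c.0 + 0 | 0)) :: -c-> q5, -c-> q6, -c-> q7
  q2 = (0 + 0) | (c.0 | b.0 | (c.0 + 0 | 0)) :: -b-> q5, -c-> q8, -c-> q9
  q3 = (c.(0 + 0) + c.(0 + 0)) | (0 | b.0 | (c.0 + 0 | 0)) :: -b-> q6, -c-> q10, -c-> q8
  q4 = (c.(0 + 0) + c.(0 + 0)) | (c.0 | b.0 | 0) :: -b-> q7, -c-> q10, -c-> q9
  q5 = (0 + 0) | (c.0 | 0 | (c.0 + 0 | 0)) :: -c-> q11, -c-> q12
  q6 = (c.(0 + 0) + c.(0 + 0)) | (0 | 0 | (c.0 + 0 | 0)) :: -c-> q11, -c-> q13
  q7 = (c.(0 + 0) + c.(0 + 0)) | (c.0 | 0 | 0) :: -c-> q12, -c-> q13
  q8 = (0 + 0) | (0 | b.0 | (c.0 + 0 | 0)) :: -b-> q11, -c-> q14
  q9 = (0 + 0) | (c.0 | b.0 | 0) :: -b-> q12, -c-> q14
  q10 = (c.(0 + 0) + c.(0 + 0)) | (0 | b.0 | 0) :: -b-> q13, -c-> q14
  q11 = (0 + 0) | (0 | 0 | (c.0 + 0 | 0)) :: -c-> q15
  q12 = (0 + 0) | (c.0 | 0 | 0) :: -c-> q15
  q13 = (c.(0 + 0) + c.(0 + 0)) | (0 | 0 | 0) :: -c-> q15
  q14 = (0 + 0) | (0 | b.0 | 0) :: -b-> q15
  q15 = (0 + 0) | (0 | 0 | 0) :: stopped
Bisimilarity quotient blocks:
  B0 = {p0, q2, q3, q4}
  B1 = {p2, p3, q10, q8, q9}
  B2 = {p6, q14}
  B3 = {p7, q15}
  B4 = {p4, p5, q11, q12, q13}
  B5 = {p1, q5, q6, q7}
  B6 = {q0}
  B7 = {q1}
p0 ∈ B0, q0 ∈ B6 → different blocks

not bisimilar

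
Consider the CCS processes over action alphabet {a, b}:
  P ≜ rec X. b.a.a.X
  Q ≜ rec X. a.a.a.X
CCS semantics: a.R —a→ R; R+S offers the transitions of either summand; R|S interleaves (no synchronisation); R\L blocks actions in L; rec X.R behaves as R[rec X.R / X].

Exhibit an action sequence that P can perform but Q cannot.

b

P's transition system — 3 states:
  u0 = rec X. b.a.a.X ⊢ --b--▸ u1
  u1 = a.a.(rec X. b.a.a.X) ⊢ --a--▸ u2
  u2 = a.(rec X. b.a.a.X) ⊢ --a--▸ u0
Q's transition system — 3 states:
  v0 = rec X. a.a.a.X ⊢ --a--▸ v1
  v1 = a.a.(rec X. a.a.a.X) ⊢ --a--▸ v2
  v2 = a.(rec X. a.a.a.X) ⊢ --a--▸ v0
Executing b from P (initial set {u0}):
  step 1 (b): {u1}
  P completes σ.
Executing b from Q (initial set {v0}):
  step 1 (b): ∅ (Q stuck)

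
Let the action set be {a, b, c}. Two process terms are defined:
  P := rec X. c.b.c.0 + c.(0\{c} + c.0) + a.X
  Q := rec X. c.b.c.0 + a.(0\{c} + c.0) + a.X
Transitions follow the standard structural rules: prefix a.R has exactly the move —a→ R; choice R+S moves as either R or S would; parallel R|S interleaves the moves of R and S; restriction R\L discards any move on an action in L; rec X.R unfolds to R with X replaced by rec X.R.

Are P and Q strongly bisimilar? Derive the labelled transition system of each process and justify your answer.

P ≁ Q

LTS(P): 5 reachable states
  u0 = rec X. c.b.c.0 + c.(0\{c} + c.0) + a.X ⊢ -a-> u0, -c-> u1, -c-> u2
  u1 = 0\{c} + c.0 ⊢ -c-> u3
  u2 = b.c.0 ⊢ -b-> u4
  u3 = 0 ⊢ ∅
  u4 = c.0 ⊢ -c-> u3
LTS(Q): 5 reachable states
  v0 = rec X. c.b.c.0 + a.(0\{c} + c.0) + a.X ⊢ -a-> v0, -a-> v1, -c-> v2
  v1 = 0\{c} + c.0 ⊢ -c-> v3
  v2 = b.c.0 ⊢ -b-> v4
  v3 = 0 ⊢ ∅
  v4 = c.0 ⊢ -c-> v3
Partition-refinement fixed point:
  B0 = {u0}
  B1 = {u1, u4, v1, v4}
  B2 = {u3, v3}
  B3 = {u2, v2}
  B4 = {v0}
u0 ∈ B0, v0 ∈ B4 → different blocks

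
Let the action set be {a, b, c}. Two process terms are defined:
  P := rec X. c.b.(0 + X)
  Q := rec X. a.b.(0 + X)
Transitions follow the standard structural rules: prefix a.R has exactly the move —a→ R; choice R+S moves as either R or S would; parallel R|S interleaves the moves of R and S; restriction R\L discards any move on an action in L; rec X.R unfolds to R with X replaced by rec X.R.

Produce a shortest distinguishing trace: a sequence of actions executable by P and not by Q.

LTS(P): 3 reachable states
  u0 = rec X. c.b.(0 + X) → ··c··> u1
  u1 = b.(0 + (rec X. c.b.(0 + X))) → ··b··> u2
  u2 = 0 + (rec X. c.b.(0 + X)) → ··c··> u1
LTS(Q): 3 reachable states
  v0 = rec X. a.b.(0 + X) → ··a··> v1
  v1 = b.(0 + (rec X. a.b.(0 + X))) → ··b··> v2
  v2 = 0 + (rec X. a.b.(0 + X)) → ··a··> v1
Run σ = ⟨c⟩ on P: start {u0}
  step 1 (c): {u1}
  — P admits the full trace.
Run σ = ⟨c⟩ on Q: start {v0}
  step 1 (c): ∅  — Q cannot continue

c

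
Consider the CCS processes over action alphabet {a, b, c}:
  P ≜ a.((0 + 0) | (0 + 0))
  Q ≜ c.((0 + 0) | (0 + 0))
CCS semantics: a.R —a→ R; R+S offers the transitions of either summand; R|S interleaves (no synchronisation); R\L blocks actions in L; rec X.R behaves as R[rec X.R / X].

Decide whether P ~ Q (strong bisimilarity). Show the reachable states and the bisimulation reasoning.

Reachable graph of P (2 states):
  m0 = a.((0 + 0) | (0 + 0)) → =a=> m1
  m1 = (0 + 0) | (0 + 0) → stopped
Reachable graph of Q (2 states):
  n0 = c.((0 + 0) | (0 + 0)) → =c=> n1
  n1 = (0 + 0) | (0 + 0) → stopped
Coarsest stable partition (strong bisimilarity classes):
  B0 = {m0}
  B1 = {m1, n1}
  B2 = {n0}
m0 ∈ B0, n0 ∈ B2 → different blocks

NO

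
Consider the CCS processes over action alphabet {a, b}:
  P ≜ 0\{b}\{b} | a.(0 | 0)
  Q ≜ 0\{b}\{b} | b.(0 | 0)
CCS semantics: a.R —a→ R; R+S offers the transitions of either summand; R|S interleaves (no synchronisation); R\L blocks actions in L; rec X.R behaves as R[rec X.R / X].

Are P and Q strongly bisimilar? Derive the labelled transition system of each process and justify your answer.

Reachable graph of P (2 states):
  p0 = 0\{b}\{b} | a.(0 | 0) :: —a→ p1
  p1 = 0\{b}\{b} | (0 | 0) :: ∅
Reachable graph of Q (2 states):
  q0 = 0\{b}\{b} | b.(0 | 0) :: —b→ q1
  q1 = 0\{b}\{b} | (0 | 0) :: ∅
Coarsest stable partition (strong bisimilarity classes):
  B0 = {p0}
  B1 = {p1, q1}
  B2 = {q0}
p0 ∈ B0, q0 ∈ B2 → different blocks

P ≁ Q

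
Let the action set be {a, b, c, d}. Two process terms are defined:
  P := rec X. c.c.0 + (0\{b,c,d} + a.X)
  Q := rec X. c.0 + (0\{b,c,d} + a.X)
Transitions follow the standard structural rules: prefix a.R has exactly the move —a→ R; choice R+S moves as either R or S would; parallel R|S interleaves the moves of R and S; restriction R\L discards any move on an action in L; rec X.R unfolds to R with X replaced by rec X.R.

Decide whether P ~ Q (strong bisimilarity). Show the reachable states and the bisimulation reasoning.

not bisimilar

P's transition system — 3 states:
  p0 = rec X. c.c.0 + (0\{b,c,d} + a.X) :: --a--▸ p0, --c--▸ p1
  p1 = c.0 :: --c--▸ p2
  p2 = 0 :: ∅
Q's transition system — 2 states:
  q0 = rec X. c.0 + (0\{b,c,d} + a.X) :: --a--▸ q0, --c--▸ q1
  q1 = 0 :: ∅
Partition-refinement fixed point:
  B0 = {p0}
  B1 = {p1}
  B2 = {p2, q1}
  B3 = {q0}
p0 ∈ B0, q0 ∈ B3 → different blocks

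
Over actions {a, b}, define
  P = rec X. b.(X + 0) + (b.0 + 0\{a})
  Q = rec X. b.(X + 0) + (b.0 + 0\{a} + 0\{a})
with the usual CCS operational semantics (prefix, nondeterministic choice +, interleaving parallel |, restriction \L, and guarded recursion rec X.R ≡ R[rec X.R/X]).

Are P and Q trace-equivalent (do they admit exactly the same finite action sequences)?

LTS(P): 3 reachable states
  u0 = rec X. b.(X + 0) + (b.0 + 0\{a}) | --b--▸ u1, --b--▸ u2
  u1 = (rec X. b.(X + 0) + (b.0 + 0\{a})) + 0 | --b--▸ u1, --b--▸ u2
  u2 = 0 | (no moves)
LTS(Q): 3 reachable states
  v0 = rec X. b.(X + 0) + (b.0 + 0\{a} + 0\{a}) | --b--▸ v1, --b--▸ v2
  v1 = (rec X. b.(X + 0) + (b.0 + 0\{a} + 0\{a})) + 0 | --b--▸ v1, --b--▸ v2
  v2 = 0 | (no moves)
Bisimilarity quotient blocks:
  B0 = {u0, u1, v0, v1}
  B1 = {u2, v2}
u0 ∈ B0, v0 ∈ B0 → same block
Bisimilar ⇒ trace-equivalent.

trace-equivalent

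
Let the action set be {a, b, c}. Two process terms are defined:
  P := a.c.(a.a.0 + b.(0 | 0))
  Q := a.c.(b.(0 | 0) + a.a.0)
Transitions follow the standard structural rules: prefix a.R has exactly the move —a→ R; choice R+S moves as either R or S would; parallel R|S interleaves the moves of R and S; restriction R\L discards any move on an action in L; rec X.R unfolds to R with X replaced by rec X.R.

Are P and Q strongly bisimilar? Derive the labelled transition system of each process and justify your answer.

P ~ Q

Reachable graph of P (6 states):
  u0 = a.c.(a.a.0 + b.(0 | 0)) ⊢ --a--▸ u1
  u1 = c.(a.a.0 + b.(0 | 0)) ⊢ --c--▸ u2
  u2 = a.a.0 + b.(0 | 0) ⊢ --a--▸ u3, --b--▸ u4
  u3 = a.0 ⊢ --a--▸ u5
  u4 = 0 | 0 ⊢ ∅
  u5 = 0 ⊢ ∅
Reachable graph of Q (6 states):
  v0 = a.c.(b.(0 | 0) + a.a.0) ⊢ --a--▸ v1
  v1 = c.(b.(0 | 0) + a.a.0) ⊢ --c--▸ v2
  v2 = b.(0 | 0) + a.a.0 ⊢ --a--▸ v3, --b--▸ v4
  v3 = a.0 ⊢ --a--▸ v5
  v4 = 0 | 0 ⊢ ∅
  v5 = 0 ⊢ ∅
Bisimilarity quotient blocks:
  B0 = {u0, v0}
  B1 = {u1, v1}
  B2 = {u2, v2}
  B3 = {u4, u5, v4, v5}
  B4 = {u3, v3}
u0 ∈ B0, v0 ∈ B0 → same block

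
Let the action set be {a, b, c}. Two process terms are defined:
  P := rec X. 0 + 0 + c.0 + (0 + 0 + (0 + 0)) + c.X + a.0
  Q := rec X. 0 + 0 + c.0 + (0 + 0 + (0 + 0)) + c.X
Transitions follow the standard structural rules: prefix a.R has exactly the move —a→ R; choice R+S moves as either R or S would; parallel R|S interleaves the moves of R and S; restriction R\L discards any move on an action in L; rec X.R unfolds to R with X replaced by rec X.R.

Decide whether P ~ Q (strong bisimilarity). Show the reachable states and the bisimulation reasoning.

P ≁ Q

P's transition system — 2 states:
  m0 = rec X. 0 + 0 + c.0 + (0 + 0 + (0 + 0)) + c.X + a.0 ⊢ =a=> m1, =c=> m0, =c=> m1
  m1 = 0 ⊢ (no moves)
Q's transition system — 2 states:
  n0 = rec X. 0 + 0 + c.0 + (0 + 0 + (0 + 0)) + c.X ⊢ =c=> n0, =c=> n1
  n1 = 0 ⊢ (no moves)
Partition-refinement fixed point:
  B0 = {m0}
  B1 = {m1, n1}
  B2 = {n0}
m0 ∈ B0, n0 ∈ B2 → different blocks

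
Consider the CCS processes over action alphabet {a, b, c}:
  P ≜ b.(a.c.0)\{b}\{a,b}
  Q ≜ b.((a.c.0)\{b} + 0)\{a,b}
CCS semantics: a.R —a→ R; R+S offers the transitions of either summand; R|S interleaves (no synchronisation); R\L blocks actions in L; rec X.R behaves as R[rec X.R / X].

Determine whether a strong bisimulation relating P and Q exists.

bisimilar

LTS(P): 2 reachable states
  p0 = b.(a.c.0)\{b}\{a,b} | =b=> p1
  p1 = (a.c.0)\{b}\{a,b} | ∅
LTS(Q): 2 reachable states
  q0 = b.((a.c.0)\{b} + 0)\{a,b} | =b=> q1
  q1 = ((a.c.0)\{b} + 0)\{a,b} | ∅
Coarsest stable partition (strong bisimilarity classes):
  B0 = {p0, q0}
  B1 = {p1, q1}
p0 ∈ B0, q0 ∈ B0 → same block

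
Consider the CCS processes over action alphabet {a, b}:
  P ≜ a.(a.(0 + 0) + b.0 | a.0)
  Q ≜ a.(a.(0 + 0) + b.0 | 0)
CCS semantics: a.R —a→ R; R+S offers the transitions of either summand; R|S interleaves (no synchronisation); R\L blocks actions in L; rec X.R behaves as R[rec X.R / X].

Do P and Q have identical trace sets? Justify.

NO — witness ⟨aab⟩

P's transition system — 6 states:
  s0 = a.(a.(0 + 0) + b.0 | a.0) → =a=> s1
  s1 = a.(0 + 0) + b.0 | a.0 → =a=> s2, =a=> s3, =b=> s4
  s2 = 0 + 0 → ∅
  s3 = b.0 | 0 → =b=> s5
  s4 = 0 | a.0 → =a=> s5
  s5 = 0 | 0 → ∅
Q's transition system — 4 states:
  t0 = a.(a.(0 + 0) + b.0 | 0) → =a=> t1
  t1 = a.(0 + 0) + b.0 | 0 → =a=> t2, =b=> t3
  t2 = 0 + 0 → ∅
  t3 = 0 | 0 → ∅
Executing aab from P (initial set {s0}):
  after a @ step 1: {s1}
  after a @ step 2: {s2, s3}
  after b @ step 3: {s5}
  P completes σ.
Executing aab from Q (initial set {t0}):
  after a @ step 1: {t1}
  after a @ step 2: {t2}
  after b @ step 3: ∅ (Q stuck)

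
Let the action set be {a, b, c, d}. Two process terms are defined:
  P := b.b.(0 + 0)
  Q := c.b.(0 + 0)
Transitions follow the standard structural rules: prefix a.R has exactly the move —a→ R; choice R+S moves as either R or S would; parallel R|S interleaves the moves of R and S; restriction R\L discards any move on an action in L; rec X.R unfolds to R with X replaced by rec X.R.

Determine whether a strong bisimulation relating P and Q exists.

P's transition system — 3 states:
  s0 = b.b.(0 + 0) ⊢ ··b··> s1
  s1 = b.(0 + 0) ⊢ ··b··> s2
  s2 = 0 + 0 ⊢ ∅
Q's transition system — 3 states:
  t0 = c.b.(0 + 0) ⊢ ··c··> t1
  t1 = b.(0 + 0) ⊢ ··b··> t2
  t2 = 0 + 0 ⊢ ∅
Coarsest stable partition (strong bisimilarity classes):
  B0 = {s0}
  B1 = {s1, t1}
  B2 = {s2, t2}
  B3 = {t0}
s0 ∈ B0, t0 ∈ B3 → different blocks

P ≁ Q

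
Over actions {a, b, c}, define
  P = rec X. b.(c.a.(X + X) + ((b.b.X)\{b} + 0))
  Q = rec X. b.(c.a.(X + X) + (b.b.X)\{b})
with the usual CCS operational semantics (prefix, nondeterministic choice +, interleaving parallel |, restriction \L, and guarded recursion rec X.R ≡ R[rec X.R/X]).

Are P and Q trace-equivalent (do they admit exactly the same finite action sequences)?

LTS(P): 4 reachable states
  s0 = rec X. b.(c.a.(X + X) + ((b.b.X)\{b} + 0)) ⊢ --b--▸ s1
  s1 = c.a.((rec X. b.(c.a.(X + X) + ((b.b.X)\{b} + 0))) + (rec X. b.(c.a.(X + X) + ((b.b.X)\{b} + 0)))) + ((b.b.(rec X. b.(c.a.(X + X) + ((b.b.X)\{b} + 0))))\{b} + 0) ⊢ --c--▸ s2
  s2 = a.((rec X. b.(c.a.(X + X) + ((b.b.X)\{b} + 0))) + (rec X. b.(c.a.(X + X) + ((b.b.X)\{b} + 0)))) ⊢ --a--▸ s3
  s3 = (rec X. b.(c.a.(X + X) + ((b.b.X)\{b} + 0))) + (rec X. b.(c.a.(X + X) + ((b.b.X)\{b} + 0))) ⊢ --b--▸ s1
LTS(Q): 4 reachable states
  t0 = rec X. b.(c.a.(X + X) + (b.b.X)\{b}) ⊢ --b--▸ t1
  t1 = c.a.((rec X. b.(c.a.(X + X) + (b.b.X)\{b})) + (rec X. b.(c.a.(X + X) + (b.b.X)\{b}))) + (b.b.(rec X. b.(c.a.(X + X) + (b.b.X)\{b})))\{b} ⊢ --c--▸ t2
  t2 = a.((rec X. b.(c.a.(X + X) + (b.b.X)\{b})) + (rec X. b.(c.a.(X + X) + (b.b.X)\{b}))) ⊢ --a--▸ t3
  t3 = (rec X. b.(c.a.(X + X) + (b.b.X)\{b})) + (rec X. b.(c.a.(X + X) + (b.b.X)\{b})) ⊢ --b--▸ t1
Bisimilarity quotient blocks:
  B0 = {s0, s3, t0, t3}
  B1 = {s1, t1}
  B2 = {s2, t2}
s0 ∈ B0, t0 ∈ B0 → same block
Bisimilar ⇒ trace-equivalent.

trace-equivalent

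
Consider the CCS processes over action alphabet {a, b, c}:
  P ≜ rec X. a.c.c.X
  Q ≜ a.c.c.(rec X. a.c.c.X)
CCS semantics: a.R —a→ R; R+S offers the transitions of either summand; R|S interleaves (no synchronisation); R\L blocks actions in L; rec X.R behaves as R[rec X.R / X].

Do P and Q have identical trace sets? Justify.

P's transition system — 3 states:
  u0 = rec X. a.c.c.X → —a→ u1
  u1 = c.c.(rec X. a.c.c.X) → —c→ u2
  u2 = c.(rec X. a.c.c.X) → —c→ u0
Q's transition system — 4 states:
  v0 = a.c.c.(rec X. a.c.c.X) → —a→ v1
  v1 = c.c.(rec X. a.c.c.X) → —c→ v2
  v2 = c.(rec X. a.c.c.X) → —c→ v3
  v3 = rec X. a.c.c.X → —a→ v1
Bisimilarity quotient blocks:
  B0 = {u0, v0, v3}
  B1 = {u1, v1}
  B2 = {u2, v2}
u0 ∈ B0, v0 ∈ B0 → same block
Bisimilar ⇒ trace-equivalent.

trace-equivalent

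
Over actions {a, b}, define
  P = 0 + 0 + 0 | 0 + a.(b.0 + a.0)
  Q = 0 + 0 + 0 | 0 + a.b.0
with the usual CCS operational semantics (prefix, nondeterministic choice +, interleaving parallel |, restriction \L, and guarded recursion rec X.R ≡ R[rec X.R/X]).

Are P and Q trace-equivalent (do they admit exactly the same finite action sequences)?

traces(P) ≠ traces(Q) — witness ⟨aa⟩

LTS(P): 3 reachable states
  s0 = 0 + 0 + 0 | 0 + a.(b.0 + a.0) has moves --a--▸ s1
  s1 = b.0 + a.0 has moves --a--▸ s2, --b--▸ s2
  s2 = 0 has moves ·
LTS(Q): 3 reachable states
  t0 = 0 + 0 + 0 | 0 + a.b.0 has moves --a--▸ t1
  t1 = b.0 has moves --b--▸ t2
  t2 = 0 has moves ·
Run σ = ⟨aa⟩ on P: start {s0}
  step 1 (a): {s1}
  step 2 (a): {s2}
  ✓ P
Run σ = ⟨aa⟩ on Q: start {t0}
  step 1 (a): {t1}
  step 2 (a): ∅ (Q stuck)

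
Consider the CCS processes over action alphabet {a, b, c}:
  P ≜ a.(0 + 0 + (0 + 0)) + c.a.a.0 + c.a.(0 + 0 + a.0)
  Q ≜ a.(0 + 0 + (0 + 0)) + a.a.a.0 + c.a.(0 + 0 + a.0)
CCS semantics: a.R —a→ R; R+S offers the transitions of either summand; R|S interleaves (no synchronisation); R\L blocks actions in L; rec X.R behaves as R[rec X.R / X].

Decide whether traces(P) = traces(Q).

traces(P) ≠ traces(Q) — witness ⟨aa⟩

Reachable graph of P (7 states):
  s0 = a.(0 + 0 + (0 + 0)) + c.a.a.0 + c.a.(0 + 0 + a.0) has moves -a-> s1, -c-> s2, -c-> s3
  s1 = 0 + 0 + (0 + 0) has moves stopped
  s2 = a.(0 + 0 + a.0) has moves -a-> s4
  s3 = a.a.0 has moves -a-> s5
  s4 = 0 + 0 + a.0 has moves -a-> s6
  s5 = a.0 has moves -a-> s6
  s6 = 0 has moves stopped
Reachable graph of Q (7 states):
  t0 = a.(0 + 0 + (0 + 0)) + a.a.a.0 + c.a.(0 + 0 + a.0) has moves -a-> t1, -a-> t2, -c-> t3
  t1 = 0 + 0 + (0 + 0) has moves stopped
  t2 = a.a.0 has moves -a-> t4
  t3 = a.(0 + 0 + a.0) has moves -a-> t5
  t4 = a.0 has moves -a-> t6
  t5 = 0 + 0 + a.0 has moves -a-> t6
  t6 = 0 has moves stopped
Run σ = ⟨aa⟩ on Q: start {t0}
  [1] a ⇒ {t1, t2}
  [2] a ⇒ {t4}
  ✓ Q
Run σ = ⟨aa⟩ on P: start {s0}
  [1] a ⇒ {s1}
  [2] a ⇒ ∅  — P cannot continue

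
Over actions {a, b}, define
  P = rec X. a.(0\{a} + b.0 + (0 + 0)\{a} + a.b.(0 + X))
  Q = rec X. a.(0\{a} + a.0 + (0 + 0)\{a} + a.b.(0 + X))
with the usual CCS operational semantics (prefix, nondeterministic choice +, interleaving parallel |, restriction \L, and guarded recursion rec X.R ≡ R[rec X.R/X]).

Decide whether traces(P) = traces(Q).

LTS(P): 5 reachable states
  p0 = rec X. a.(0\{a} + b.0 + (0 + 0)\{a} + a.b.(0 + X)) ⊢ ··a··> p1
  p1 = 0\{a} + b.0 + (0 + 0)\{a} + a.b.(0 + (rec X. a.(0\{a} + b.0 + (0 + 0)\{a} + a.b.(0 + X)))) ⊢ ··a··> p2, ··b··> p3
  p2 = b.(0 + (rec X. a.(0\{a} + b.0 + (0 + 0)\{a} + a.b.(0 + X)))) ⊢ ··b··> p4
  p3 = 0 ⊢ ·
  p4 = 0 + (rec X. a.(0\{a} + b.0 + (0 + 0)\{a} + a.b.(0 + X))) ⊢ ··a··> p1
LTS(Q): 5 reachable states
  q0 = rec X. a.(0\{a} + a.0 + (0 + 0)\{a} + a.b.(0 + X)) ⊢ ··a··> q1
  q1 = 0\{a} + a.0 + (0 + 0)\{a} + a.b.(0 + (rec X. a.(0\{a} + a.0 + (0 + 0)\{a} + a.b.(0 + X)))) ⊢ ··a··> q2, ··a··> q3
  q2 = 0 ⊢ ·
  q3 = b.(0 + (rec X. a.(0\{a} + a.0 + (0 + 0)\{a} + a.b.(0 + X)))) ⊢ ··b··> q4
  q4 = 0 + (rec X. a.(0\{a} + a.0 + (0 + 0)\{a} + a.b.(0 + X))) ⊢ ··a··> q1
Run σ = ⟨ab⟩ on P: start {p0}
  step 1 (a): {p1}
  step 2 (b): {p3}
  — P admits the full trace.
Run σ = ⟨ab⟩ on Q: start {q0}
  step 1 (a): {q1}
  step 2 (b): ∅  — Q cannot continue

trace-distinct — witness ⟨ab⟩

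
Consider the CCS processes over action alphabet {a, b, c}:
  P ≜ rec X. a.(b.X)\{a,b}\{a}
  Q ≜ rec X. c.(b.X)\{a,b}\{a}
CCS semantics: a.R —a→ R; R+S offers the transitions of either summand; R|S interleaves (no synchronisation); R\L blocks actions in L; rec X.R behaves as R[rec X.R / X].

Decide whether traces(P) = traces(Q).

P's transition system — 2 states:
  u0 = rec X. a.(b.X)\{a,b}\{a} | —a→ u1
  u1 = (b.(rec X. a.(b.X)\{a,b}\{a}))\{a,b}\{a} | deadlocked
Q's transition system — 2 states:
  v0 = rec X. c.(b.X)\{a,b}\{a} | —c→ v1
  v1 = (b.(rec X. c.(b.X)\{a,b}\{a}))\{a,b}\{a} | deadlocked
Run σ = ⟨a⟩ on P: start {u0}
  after a @ step 1: {u1}
  ✓ P
Run σ = ⟨a⟩ on Q: start {v0}
  after a @ step 1: no successor for Q

NO — witness ⟨a⟩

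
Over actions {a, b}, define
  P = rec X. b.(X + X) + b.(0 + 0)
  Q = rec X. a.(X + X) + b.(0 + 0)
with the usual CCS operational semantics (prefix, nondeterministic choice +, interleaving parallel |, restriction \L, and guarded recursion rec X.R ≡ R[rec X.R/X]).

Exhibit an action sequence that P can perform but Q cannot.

bb

Reachable graph of P (3 states):
  s0 = rec X. b.(X + X) + b.(0 + 0) | -b-> s1, -b-> s2
  s1 = (rec X. b.(X + X) + b.(0 + 0)) + (rec X. b.(X + X) + b.(0 + 0)) | -b-> s1, -b-> s2
  s2 = 0 + 0 | stopped
Reachable graph of Q (3 states):
  t0 = rec X. a.(X + X) + b.(0 + 0) | -a-> t1, -b-> t2
  t1 = (rec X. a.(X + X) + b.(0 + 0)) + (rec X. a.(X + X) + b.(0 + 0)) | -a-> t1, -b-> t2
  t2 = 0 + 0 | stopped
Executing bb from P (initial set {s0}):
  after b @ step 1: {s1, s2}
  after b @ step 2: {s1, s2}
  ✓ P
Executing bb from Q (initial set {t0}):
  after b @ step 1: {t2}
  after b @ step 2: ∅  — Q cannot continue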